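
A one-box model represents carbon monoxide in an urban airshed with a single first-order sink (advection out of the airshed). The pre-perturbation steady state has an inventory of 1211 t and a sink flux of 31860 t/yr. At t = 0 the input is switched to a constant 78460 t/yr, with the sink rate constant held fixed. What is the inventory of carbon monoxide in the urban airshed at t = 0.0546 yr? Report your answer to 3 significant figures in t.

2560 t

The sink rate constant is k = F₀/M₀ = 31860/1211 = 26.31 yr⁻¹.
Solving dM/dt = F₁ − kM with M(0) = M₀ gives M(t) = F₁/k + (M₀ − F₁/k)·e^(−kt).
F₁/k = 78460/26.31 = 2982.3 t; kt = 26.31 × 0.0546 = 1.436, e^(−kt) = 0.2378.
M(0.0546) = 2982.3 + (1211 − 2982.3) × 0.2378 = 2982.3 − 421.1 = 2561.1 t.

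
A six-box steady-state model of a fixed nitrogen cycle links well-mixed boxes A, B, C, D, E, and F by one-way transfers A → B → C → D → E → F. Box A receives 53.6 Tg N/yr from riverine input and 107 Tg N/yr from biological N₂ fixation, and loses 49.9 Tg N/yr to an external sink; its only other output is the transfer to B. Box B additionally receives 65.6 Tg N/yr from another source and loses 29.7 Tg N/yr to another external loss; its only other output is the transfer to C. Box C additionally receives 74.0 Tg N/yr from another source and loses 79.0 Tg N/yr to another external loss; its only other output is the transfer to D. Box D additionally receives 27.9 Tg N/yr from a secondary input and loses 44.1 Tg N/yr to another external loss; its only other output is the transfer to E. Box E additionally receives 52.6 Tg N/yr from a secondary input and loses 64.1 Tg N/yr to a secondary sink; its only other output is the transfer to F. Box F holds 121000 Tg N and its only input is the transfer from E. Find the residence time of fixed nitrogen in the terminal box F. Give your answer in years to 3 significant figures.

Box A: F(A→B) = (53.6 + 107) − 49.9 = 110.70 Tg N/yr.
Box B: F(B→C) = (110.70 + 65.6) − 29.7 = 146.60 Tg N/yr.
Box C: F(C→D) = (146.60 + 74.0) − 79.0 = 141.60 Tg N/yr.
Box D: F(D→E) = (141.60 + 27.9) − 44.1 = 125.40 Tg N/yr.
Box E: F(E→F) = (125.40 + 52.6) − 64.1 = 113.90 Tg N/yr.
Box F throughput = its input = 113.90 Tg N/yr; τ = 121000 / 113.90 = 1062 yr.

1060 yr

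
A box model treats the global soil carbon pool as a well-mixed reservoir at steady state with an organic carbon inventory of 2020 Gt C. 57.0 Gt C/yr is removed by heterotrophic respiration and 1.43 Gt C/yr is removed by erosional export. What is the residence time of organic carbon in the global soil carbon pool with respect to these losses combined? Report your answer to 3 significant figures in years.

Total removal = 57.00 + 1.430 = 58.430 Gt C/yr.
τ = M / ΣF_out = 2020 / 58.430 = 34.57 yr.

34.6 yr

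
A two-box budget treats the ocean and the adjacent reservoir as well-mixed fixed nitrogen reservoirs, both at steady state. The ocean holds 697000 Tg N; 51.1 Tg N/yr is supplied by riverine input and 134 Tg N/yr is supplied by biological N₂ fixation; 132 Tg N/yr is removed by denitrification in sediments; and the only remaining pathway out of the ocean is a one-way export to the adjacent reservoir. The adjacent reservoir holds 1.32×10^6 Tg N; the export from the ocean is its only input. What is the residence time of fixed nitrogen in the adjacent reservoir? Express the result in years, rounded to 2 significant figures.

Balance the ocean: ΣF_in = 51.1 + 134 = 185.10 Tg N/yr.
Export to the adjacent reservoir = ΣF_in − (132) = 53.100 Tg N/yr.
At steady state the output of the adjacent reservoir equals its input, 53.100 Tg N/yr.
τ = M / F = 1.32×10^6 / 53.100 = 24860 yr.

25000 yr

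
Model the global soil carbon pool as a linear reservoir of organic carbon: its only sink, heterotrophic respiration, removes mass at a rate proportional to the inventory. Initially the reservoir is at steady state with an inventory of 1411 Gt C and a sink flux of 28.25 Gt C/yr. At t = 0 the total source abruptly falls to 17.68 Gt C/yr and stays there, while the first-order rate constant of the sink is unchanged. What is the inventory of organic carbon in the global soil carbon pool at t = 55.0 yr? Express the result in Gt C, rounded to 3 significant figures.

τ = M₀/F₀ = 1411/28.25 = 49.95 yr; rate constant k = 1/τ.
New steady state M_∞ = F₁/k = F₁·τ = 17.68 × 49.95 = 883.06 Gt C.
M(t) = M_∞ + (M₀ − M_∞)·e^(−t/τ); t/τ = 55.0/49.95 = 1.101, so e^(−t/τ) = 0.3325.
M(t) = 883.06 + 527.9 × 0.3325 = 1058.6 Gt C.

1060 Gt C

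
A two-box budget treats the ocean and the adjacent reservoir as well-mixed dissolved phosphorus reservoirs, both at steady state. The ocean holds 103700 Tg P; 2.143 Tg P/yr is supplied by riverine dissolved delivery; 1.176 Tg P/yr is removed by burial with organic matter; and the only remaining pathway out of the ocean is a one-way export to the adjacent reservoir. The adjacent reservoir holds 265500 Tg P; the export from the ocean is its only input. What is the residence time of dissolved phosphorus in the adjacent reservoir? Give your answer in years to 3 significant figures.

275000 yr

Balance the ocean: ΣF_in = 2.1430 Tg P/yr.
Export to the adjacent reservoir = ΣF_in − (1.176) = 0.96700 Tg P/yr.
At steady state the output of the adjacent reservoir equals its input, 0.96700 Tg P/yr.
τ = M / F = 265500 / 0.96700 = 274600 yr.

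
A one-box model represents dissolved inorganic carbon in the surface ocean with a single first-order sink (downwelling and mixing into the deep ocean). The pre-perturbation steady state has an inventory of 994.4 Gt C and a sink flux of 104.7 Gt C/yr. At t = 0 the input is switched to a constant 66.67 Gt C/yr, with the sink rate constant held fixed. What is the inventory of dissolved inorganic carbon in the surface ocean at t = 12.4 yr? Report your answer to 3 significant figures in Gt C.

The sink rate constant is k = F₀/M₀ = 104.7/994.4 = 0.1053 yr⁻¹.
Solving dM/dt = F₁ − kM with M(0) = M₀ gives M(t) = F₁/k + (M₀ − F₁/k)·e^(−kt).
F₁/k = 66.67/0.1053 = 633.21 Gt C; kt = 0.1053 × 12.4 = 1.306, e^(−kt) = 0.2710.
M(12.4) = 633.21 + (994.4 − 633.21) × 0.2710 = 633.21 + 97.89 = 731.09 Gt C.

731 Gt C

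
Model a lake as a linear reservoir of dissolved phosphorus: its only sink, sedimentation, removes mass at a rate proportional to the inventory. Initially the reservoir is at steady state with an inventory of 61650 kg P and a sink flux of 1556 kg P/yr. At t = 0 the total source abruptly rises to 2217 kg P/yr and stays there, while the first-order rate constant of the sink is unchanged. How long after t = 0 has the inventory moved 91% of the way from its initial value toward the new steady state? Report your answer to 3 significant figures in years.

τ = M₀/F₀ = 61650/1556 = 39.62 yr.
The remaining gap fraction is e^(−t/τ); 91% covered ⇒ e^(−t/τ) = 0.0900.
t = −τ ln(0.0900) = 39.62 × 2.408 = 95.40 yr.

95.4 yr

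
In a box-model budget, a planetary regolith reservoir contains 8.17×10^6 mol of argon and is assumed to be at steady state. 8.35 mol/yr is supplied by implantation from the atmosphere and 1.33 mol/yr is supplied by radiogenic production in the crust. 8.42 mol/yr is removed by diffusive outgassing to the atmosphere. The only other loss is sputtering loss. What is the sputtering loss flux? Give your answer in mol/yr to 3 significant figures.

At steady state ΣF_in = ΣF_out.
ΣF_in = 8.35 + 1.33 = 9.6800 mol/yr.
Sputtering loss flux = ΣF_in − (8.42) = 9.6800 − 8.420 = 1.260 mol/yr.

1.26 mol/yr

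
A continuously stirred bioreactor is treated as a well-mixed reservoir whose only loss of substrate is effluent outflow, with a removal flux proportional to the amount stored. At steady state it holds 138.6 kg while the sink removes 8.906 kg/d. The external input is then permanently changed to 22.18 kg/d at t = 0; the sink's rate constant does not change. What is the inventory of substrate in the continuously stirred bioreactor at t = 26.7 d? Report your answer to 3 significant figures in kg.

The sink rate constant is k = F₀/M₀ = 8.906/138.6 = 0.06426 d⁻¹.
Solving dM/dt = F₁ − kM with M(0) = M₀ gives M(t) = F₁/k + (M₀ − F₁/k)·e^(−kt).
F₁/k = 22.18/0.06426 = 345.18 kg; kt = 0.06426 × 26.7 = 1.716, e^(−kt) = 0.1798.
M(26.7) = 345.18 + (138.6 − 345.18) × 0.1798 = 345.18 − 37.15 = 308.03 kg.

308 kg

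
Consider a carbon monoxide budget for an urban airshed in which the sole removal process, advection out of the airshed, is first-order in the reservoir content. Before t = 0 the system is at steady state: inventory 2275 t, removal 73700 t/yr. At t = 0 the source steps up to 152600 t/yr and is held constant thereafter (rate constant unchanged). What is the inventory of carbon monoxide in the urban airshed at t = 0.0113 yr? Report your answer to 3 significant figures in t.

τ = M₀/F₀ = 2275/73700 = 0.03087 yr; rate constant k = 1/τ.
New steady state M_∞ = F₁/k = F₁·τ = 152600 × 0.03087 = 4710.5 t.
M(t) = M_∞ + (M₀ − M_∞)·e^(−t/τ); t/τ = 0.0113/0.03087 = 0.3661, so e^(−t/τ) = 0.6935.
M(t) = 4710.5 − 2436 × 0.6935 = 3021.6 t.

3020 t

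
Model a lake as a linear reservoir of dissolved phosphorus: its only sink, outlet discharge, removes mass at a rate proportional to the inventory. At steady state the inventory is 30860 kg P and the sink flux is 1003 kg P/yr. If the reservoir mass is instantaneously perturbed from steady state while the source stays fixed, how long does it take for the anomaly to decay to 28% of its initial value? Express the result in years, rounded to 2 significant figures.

39 yr

For a linear reservoir the anomaly decays as exp(−t/τ) with τ = M/F = 30860/1003 = 30.77 yr.
exp(−t/τ) = 0.28 ⇒ t = −τ ln(0.28) = 30.77 × 1.273 = 39.17 yr.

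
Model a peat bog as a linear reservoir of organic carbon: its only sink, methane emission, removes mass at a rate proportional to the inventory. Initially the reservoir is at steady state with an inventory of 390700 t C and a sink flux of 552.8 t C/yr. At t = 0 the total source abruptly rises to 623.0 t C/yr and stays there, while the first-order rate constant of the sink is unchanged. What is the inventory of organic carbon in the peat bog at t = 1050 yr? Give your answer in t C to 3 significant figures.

The sink rate constant is k = F₀/M₀ = 552.8/390700 = 0.001415 yr⁻¹.
Solving dM/dt = F₁ − kM with M(0) = M₀ gives M(t) = F₁/k + (M₀ − F₁/k)·e^(−kt).
F₁/k = 623.0/0.001415 = 440310 t C; kt = 0.001415 × 1050 = 1.486, e^(−kt) = 0.2264.
M(1050) = 440310 + (390700 − 440310) × 0.2264 = 440310 − 11230 = 429080 t C.

429000 t C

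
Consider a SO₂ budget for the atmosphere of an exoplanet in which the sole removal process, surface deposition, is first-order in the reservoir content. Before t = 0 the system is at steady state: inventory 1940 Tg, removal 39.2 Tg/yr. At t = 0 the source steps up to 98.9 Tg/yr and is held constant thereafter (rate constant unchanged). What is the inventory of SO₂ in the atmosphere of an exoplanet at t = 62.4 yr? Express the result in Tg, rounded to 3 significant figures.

τ = M₀/F₀ = 1940/39.2 = 49.49 yr; rate constant k = 1/τ.
New steady state M_∞ = F₁/k = F₁·τ = 98.9 × 49.49 = 4894.5 Tg.
M(t) = M_∞ + (M₀ − M_∞)·e^(−t/τ); t/τ = 62.4/49.49 = 1.261, so e^(−t/τ) = 0.2834.
M(t) = 4894.5 − 2955 × 0.2834 = 4057.2 Tg.

4060 Tg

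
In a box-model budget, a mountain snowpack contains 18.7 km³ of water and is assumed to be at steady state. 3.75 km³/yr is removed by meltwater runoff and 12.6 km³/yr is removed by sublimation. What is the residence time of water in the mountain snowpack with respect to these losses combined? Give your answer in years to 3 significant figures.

1.14 yr

Total removal = 3.750 + 12.60 = 16.350 km³/yr.
τ = M / ΣF_out = 18.7 / 16.350 = 1.144 yr.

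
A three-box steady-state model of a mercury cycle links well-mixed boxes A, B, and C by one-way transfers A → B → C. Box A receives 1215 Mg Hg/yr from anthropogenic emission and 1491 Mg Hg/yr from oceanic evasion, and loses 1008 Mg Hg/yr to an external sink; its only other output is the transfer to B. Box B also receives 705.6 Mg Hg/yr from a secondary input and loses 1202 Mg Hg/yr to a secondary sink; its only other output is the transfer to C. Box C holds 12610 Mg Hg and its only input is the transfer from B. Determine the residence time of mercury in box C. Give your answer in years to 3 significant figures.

Box A: F(A→B) = (1215 + 1491) − 1008 = 1698.0 Mg Hg/yr.
Box B: F(B→C) = (1698.0 + 705.6) − 1202 = 1201.6 Mg Hg/yr.
Box C throughput = its input = 1201.6 Mg Hg/yr; τ = 12610 / 1201.6 = 10.49 yr.

10.5 yr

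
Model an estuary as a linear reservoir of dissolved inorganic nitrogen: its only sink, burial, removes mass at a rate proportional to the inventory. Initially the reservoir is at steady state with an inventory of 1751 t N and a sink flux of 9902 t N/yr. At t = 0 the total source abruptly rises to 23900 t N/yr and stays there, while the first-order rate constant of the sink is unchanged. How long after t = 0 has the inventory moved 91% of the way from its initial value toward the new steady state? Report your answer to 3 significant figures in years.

τ = M₀/F₀ = 1751/9902 = 0.1768 yr.
The remaining gap fraction is e^(−t/τ); 91% covered ⇒ e^(−t/τ) = 0.0900.
t = −τ ln(0.0900) = 0.1768 × 2.408 = 0.4258 yr.

0.426 yr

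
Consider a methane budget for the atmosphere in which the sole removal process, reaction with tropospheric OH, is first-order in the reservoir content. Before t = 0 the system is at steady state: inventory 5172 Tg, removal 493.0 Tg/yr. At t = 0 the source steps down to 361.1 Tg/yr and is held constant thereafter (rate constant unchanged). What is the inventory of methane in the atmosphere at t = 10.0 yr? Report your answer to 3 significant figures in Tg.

Residence time τ = M₀/F₀ = 10.49 yr. The eventual steady state is M_∞ = M₀·(F₁/F₀) = 5172 × 361.1/493.0 = 3788.3 Tg.
The anomaly ΔM(t) = M(t) − M_∞ decays as ΔM₀·e^(−t/τ) with ΔM₀ = 5172 − 3788.3 = 1384 Tg.
At t = 10.0 yr, e^(−t/τ) = e^(−0.9532) = 0.3855, so ΔM = 533.4 Tg and M = 3788.3 + 533.4 = 4321.7 Tg.

4320 Tg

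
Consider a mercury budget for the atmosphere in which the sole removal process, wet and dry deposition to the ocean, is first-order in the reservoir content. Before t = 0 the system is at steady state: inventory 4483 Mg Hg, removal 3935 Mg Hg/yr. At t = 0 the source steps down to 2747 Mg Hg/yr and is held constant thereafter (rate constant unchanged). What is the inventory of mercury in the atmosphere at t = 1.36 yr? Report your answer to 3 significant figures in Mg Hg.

3540 Mg Hg

τ = M₀/F₀ = 4483/3935 = 1.139 yr; rate constant k = 1/τ.
New steady state M_∞ = F₁/k = F₁·τ = 2747 × 1.139 = 3129.6 Mg Hg.
M(t) = M_∞ + (M₀ − M_∞)·e^(−t/τ); t/τ = 1.36/1.139 = 1.194, so e^(−t/τ) = 0.3031.
M(t) = 3129.6 + 1353 × 0.3031 = 3539.8 Mg Hg.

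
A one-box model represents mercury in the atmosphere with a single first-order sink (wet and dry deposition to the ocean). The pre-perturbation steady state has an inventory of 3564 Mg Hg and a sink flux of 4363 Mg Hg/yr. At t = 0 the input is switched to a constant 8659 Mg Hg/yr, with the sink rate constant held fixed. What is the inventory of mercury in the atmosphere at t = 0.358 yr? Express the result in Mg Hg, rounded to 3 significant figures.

Residence time τ = M₀/F₀ = 0.8169 yr. The eventual steady state is M_∞ = M₀·(F₁/F₀) = 3564 × 8659/4363 = 7073.3 Mg Hg.
The anomaly ΔM(t) = M(t) − M_∞ decays as ΔM₀·e^(−t/τ) with ΔM₀ = 3564 − 7073.3 = −3509 Mg Hg.
At t = 0.358 yr, e^(−t/τ) = e^(−0.4383) = 0.6452, so ΔM = −2264 Mg Hg and M = 7073.3 − 2264 = 4809.2 Mg Hg.

4810 Mg Hg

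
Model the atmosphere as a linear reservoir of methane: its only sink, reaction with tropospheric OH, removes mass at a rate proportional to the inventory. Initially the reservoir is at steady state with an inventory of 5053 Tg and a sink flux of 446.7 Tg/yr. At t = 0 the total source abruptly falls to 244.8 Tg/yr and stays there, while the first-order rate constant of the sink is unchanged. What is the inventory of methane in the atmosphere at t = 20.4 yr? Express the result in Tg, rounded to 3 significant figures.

Residence time τ = M₀/F₀ = 11.31 yr. The eventual steady state is M_∞ = M₀·(F₁/F₀) = 5053 × 244.8/446.7 = 2769.1 Tg.
The anomaly ΔM(t) = M(t) − M_∞ decays as ΔM₀·e^(−t/τ) with ΔM₀ = 5053 − 2769.1 = 2284 Tg.
At t = 20.4 yr, e^(−t/τ) = e^(−1.803) = 0.1647, so ΔM = 376.2 Tg and M = 2769.1 + 376.2 = 3145.4 Tg.

3150 Tg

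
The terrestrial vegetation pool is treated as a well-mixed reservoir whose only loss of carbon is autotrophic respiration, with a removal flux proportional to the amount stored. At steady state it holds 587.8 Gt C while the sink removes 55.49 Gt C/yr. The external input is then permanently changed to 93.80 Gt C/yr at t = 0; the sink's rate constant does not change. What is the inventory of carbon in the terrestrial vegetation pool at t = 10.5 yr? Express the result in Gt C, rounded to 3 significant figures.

Residence time τ = M₀/F₀ = 10.59 yr. The eventual steady state is M_∞ = M₀·(F₁/F₀) = 587.8 × 93.80/55.49 = 993.61 Gt C.
The anomaly ΔM(t) = M(t) − M_∞ decays as ΔM₀·e^(−t/τ) with ΔM₀ = 587.8 − 993.61 = −405.8 Gt C.
At t = 10.5 yr, e^(−t/τ) = e^(−0.9912) = 0.3711, so ΔM = −150.6 Gt C and M = 993.61 − 150.6 = 843.01 Gt C.

843 Gt C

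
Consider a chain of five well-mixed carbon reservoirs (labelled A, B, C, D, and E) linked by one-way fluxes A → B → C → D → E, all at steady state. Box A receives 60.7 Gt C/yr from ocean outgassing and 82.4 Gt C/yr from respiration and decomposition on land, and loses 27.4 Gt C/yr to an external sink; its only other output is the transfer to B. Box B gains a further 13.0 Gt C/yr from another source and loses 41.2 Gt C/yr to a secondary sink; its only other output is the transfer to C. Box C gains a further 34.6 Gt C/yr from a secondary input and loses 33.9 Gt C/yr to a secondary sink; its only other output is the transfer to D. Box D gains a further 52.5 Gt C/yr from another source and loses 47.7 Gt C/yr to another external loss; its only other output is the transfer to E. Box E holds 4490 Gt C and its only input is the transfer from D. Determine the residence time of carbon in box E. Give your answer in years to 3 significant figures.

Box A: F(A→B) = (60.7 + 82.4) − 27.4 = 115.70 Gt C/yr.
Box B: F(B→C) = (115.70 + 13.0) − 41.2 = 87.500 Gt C/yr.
Box C: F(C→D) = (87.500 + 34.6) − 33.9 = 88.200 Gt C/yr.
Box D: F(D→E) = (88.200 + 52.5) − 47.7 = 93.000 Gt C/yr.
Box E throughput = its input = 93.000 Gt C/yr; τ = 4490 / 93.000 = 48.28 yr.

48.3 yr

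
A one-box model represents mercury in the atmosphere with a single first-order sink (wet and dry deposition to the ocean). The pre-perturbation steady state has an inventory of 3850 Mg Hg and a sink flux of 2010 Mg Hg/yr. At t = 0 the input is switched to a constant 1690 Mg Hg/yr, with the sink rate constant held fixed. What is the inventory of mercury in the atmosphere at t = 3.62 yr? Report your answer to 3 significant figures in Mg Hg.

3330 Mg Hg

The sink rate constant is k = F₀/M₀ = 2010/3850 = 0.5221 yr⁻¹.
Solving dM/dt = F₁ − kM with M(0) = M₀ gives M(t) = F₁/k + (M₀ − F₁/k)·e^(−kt).
F₁/k = 1690/0.5221 = 3237.1 Mg Hg; kt = 0.5221 × 3.62 = 1.890, e^(−kt) = 0.1511.
M(3.62) = 3237.1 + (3850 − 3237.1) × 0.1511 = 3237.1 + 92.60 = 3329.7 Mg Hg.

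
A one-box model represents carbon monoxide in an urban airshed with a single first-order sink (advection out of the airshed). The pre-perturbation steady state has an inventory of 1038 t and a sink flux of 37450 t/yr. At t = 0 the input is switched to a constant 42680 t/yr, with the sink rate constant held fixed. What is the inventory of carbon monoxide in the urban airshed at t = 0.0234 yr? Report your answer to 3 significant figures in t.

1120 t

Residence time τ = M₀/F₀ = 0.02772 yr. The eventual steady state is M_∞ = M₀·(F₁/F₀) = 1038 × 42680/37450 = 1183.0 t.
The anomaly ΔM(t) = M(t) − M_∞ decays as ΔM₀·e^(−t/τ) with ΔM₀ = 1038 − 1183.0 = −145.0 t.
At t = 0.0234 yr, e^(−t/τ) = e^(−0.8442) = 0.4299, so ΔM = −62.32 t and M = 1183.0 − 62.32 = 1120.6 t.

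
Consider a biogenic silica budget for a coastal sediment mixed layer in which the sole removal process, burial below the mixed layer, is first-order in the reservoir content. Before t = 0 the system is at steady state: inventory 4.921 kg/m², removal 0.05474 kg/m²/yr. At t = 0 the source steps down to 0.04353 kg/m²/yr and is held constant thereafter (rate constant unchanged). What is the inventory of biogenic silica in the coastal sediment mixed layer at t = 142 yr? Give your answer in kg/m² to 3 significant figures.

τ = M₀/F₀ = 4.921/0.05474 = 89.90 yr; rate constant k = 1/τ.
New steady state M_∞ = F₁/k = F₁·τ = 0.04353 × 89.90 = 3.9132 kg/m².
M(t) = M_∞ + (M₀ − M_∞)·e^(−t/τ); t/τ = 142/89.90 = 1.580, so e^(−t/τ) = 0.2061.
M(t) = 3.9132 + 1.008 × 0.2061 = 4.1209 kg/m².

4.12 kg/m²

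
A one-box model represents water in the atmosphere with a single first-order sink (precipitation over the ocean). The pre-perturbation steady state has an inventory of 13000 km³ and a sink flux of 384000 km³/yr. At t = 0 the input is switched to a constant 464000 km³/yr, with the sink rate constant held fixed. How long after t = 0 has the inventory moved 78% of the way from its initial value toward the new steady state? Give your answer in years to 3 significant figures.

τ = M₀/F₀ = 13000/384000 = 0.03385 yr.
The remaining gap fraction is e^(−t/τ); 78% covered ⇒ e^(−t/τ) = 0.220.
t = −τ ln(0.220) = 0.03385 × 1.514 = 0.05126 yr.

0.0513 yr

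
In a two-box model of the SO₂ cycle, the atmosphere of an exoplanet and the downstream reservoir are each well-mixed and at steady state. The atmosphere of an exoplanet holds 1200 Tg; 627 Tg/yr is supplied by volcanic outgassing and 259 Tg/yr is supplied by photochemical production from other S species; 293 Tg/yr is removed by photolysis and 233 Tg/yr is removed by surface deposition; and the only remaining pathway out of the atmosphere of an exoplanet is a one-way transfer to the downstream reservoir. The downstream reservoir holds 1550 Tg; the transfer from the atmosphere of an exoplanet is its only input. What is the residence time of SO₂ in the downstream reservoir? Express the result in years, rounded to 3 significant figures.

4.31 yr

Balance the atmosphere of an exoplanet: ΣF_in = 627 + 259 = 886.00 Tg/yr.
Transfer to the downstream reservoir = ΣF_in − (293 + 233) = 360.00 Tg/yr.
At steady state the output of the downstream reservoir equals its input, 360.00 Tg/yr.
τ = M / F = 1550 / 360.00 = 4.306 yr.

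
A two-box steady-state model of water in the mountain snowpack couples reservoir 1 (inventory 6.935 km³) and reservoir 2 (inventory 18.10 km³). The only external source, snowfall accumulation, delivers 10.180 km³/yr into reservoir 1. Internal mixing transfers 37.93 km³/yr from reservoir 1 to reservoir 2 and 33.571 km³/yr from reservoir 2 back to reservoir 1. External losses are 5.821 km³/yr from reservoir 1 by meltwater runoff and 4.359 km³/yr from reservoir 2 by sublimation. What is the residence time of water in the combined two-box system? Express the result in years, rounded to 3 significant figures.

For the system as a whole, the A↔B exchange is internal and contributes nothing to the throughput; only the external sinks remove mass.
M_total = 6.935 + 18.10 = 25.035 km³.
ΣF_external_out = 5.821 + 4.359 = 10.180 km³/yr.
τ = M_total / ΣF_ext = 25.035 / 10.180 = 2.459 yr.

2.46 yr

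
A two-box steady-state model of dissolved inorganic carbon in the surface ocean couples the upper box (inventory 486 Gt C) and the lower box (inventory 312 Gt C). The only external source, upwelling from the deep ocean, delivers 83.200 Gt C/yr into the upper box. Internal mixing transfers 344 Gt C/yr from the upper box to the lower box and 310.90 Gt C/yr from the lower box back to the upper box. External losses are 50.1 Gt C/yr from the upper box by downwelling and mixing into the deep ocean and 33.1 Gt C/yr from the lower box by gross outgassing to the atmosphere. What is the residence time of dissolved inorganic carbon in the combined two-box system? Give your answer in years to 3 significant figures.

Treat the two boxes together as one reservoir: the mixing fluxes between them are internal recycling, so τ = ΣM / Σ(external losses).
M_total = 486 + 312 = 798.00 Gt C.
ΣF_external_out = 50.1 + 33.1 = 83.200 Gt C/yr.
τ = M_total / ΣF_ext = 798.00 / 83.200 = 9.591 yr.

9.59 yr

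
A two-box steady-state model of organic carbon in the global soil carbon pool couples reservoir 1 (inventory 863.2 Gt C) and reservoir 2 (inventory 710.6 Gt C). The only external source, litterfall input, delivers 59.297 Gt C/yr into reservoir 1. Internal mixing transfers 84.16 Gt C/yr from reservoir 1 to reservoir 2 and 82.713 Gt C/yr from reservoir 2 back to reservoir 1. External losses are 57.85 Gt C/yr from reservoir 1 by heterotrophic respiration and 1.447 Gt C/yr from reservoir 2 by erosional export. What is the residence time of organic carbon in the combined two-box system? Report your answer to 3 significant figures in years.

For the system as a whole, the A↔B exchange is internal and contributes nothing to the throughput; only the external sinks remove mass.
M_total = 863.2 + 710.6 = 1573.8 Gt C.
ΣF_external_out = 57.85 + 1.447 = 59.297 Gt C/yr.
τ = M_total / ΣF_ext = 1573.8 / 59.297 = 26.54 yr.

26.5 yr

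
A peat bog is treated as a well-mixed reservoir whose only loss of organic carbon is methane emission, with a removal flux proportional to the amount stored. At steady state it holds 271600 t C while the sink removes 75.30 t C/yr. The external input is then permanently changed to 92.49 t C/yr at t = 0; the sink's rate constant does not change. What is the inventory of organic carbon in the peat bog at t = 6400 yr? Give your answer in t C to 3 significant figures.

323000 t C

Residence time τ = M₀/F₀ = 3607 yr. The eventual steady state is M_∞ = M₀·(F₁/F₀) = 271600 × 92.49/75.30 = 333600 t C.
The anomaly ΔM(t) = M(t) − M_∞ decays as ΔM₀·e^(−t/τ) with ΔM₀ = 271600 − 333600 = −62000 t C.
At t = 6400 yr, e^(−t/τ) = e^(−1.774) = 0.1696, so ΔM = −10520 t C and M = 333600 − 10520 = 323090 t C.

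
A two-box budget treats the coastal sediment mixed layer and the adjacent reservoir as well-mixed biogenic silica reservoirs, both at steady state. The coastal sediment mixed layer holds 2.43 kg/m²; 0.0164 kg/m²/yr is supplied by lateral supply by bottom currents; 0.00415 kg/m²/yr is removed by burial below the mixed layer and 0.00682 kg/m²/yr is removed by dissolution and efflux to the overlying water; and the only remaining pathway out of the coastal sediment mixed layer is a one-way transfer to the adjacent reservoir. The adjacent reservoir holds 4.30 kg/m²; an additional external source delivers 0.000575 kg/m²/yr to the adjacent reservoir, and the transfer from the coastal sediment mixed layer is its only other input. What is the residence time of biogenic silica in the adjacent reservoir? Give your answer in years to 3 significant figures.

716 yr

Balance the coastal sediment mixed layer: ΣF_in = 0.016400 kg/m²/yr.
Transfer to the adjacent reservoir = ΣF_in − (0.00415 + 0.00682) = 0.0054300 kg/m²/yr.
Total input to the adjacent reservoir = 0.0054300 + 0.000575 = 0.0060050 kg/m²/yr; at steady state this equals its total output.
τ = M / F = 4.30 / 0.0060050 = 716.1 yr.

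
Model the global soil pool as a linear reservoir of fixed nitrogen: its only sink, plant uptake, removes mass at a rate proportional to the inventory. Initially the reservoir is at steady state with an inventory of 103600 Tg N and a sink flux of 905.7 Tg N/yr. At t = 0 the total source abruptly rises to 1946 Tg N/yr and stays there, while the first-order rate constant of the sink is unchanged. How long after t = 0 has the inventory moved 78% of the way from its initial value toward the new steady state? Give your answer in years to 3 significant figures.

τ = M₀/F₀ = 103600/905.7 = 114.4 yr.
The remaining gap fraction is e^(−t/τ); 78% covered ⇒ e^(−t/τ) = 0.220.
t = −τ ln(0.220) = 114.4 × 1.514 = 173.2 yr.

173 yr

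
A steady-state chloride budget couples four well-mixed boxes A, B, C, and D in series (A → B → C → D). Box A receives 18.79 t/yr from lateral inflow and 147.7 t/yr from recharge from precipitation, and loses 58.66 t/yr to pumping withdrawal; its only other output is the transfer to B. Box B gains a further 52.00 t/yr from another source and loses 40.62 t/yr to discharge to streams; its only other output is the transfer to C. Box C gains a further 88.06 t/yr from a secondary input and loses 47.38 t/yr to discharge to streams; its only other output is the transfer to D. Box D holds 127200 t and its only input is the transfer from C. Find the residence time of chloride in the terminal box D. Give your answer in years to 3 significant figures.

Box A: F(A→B) = (18.79 + 147.7) − 58.66 = 107.83 t/yr.
Box B: F(B→C) = (107.83 + 52.00) − 40.62 = 119.21 t/yr.
Box C: F(C→D) = (119.21 + 88.06) − 47.38 = 159.89 t/yr.
Box D throughput = its input = 159.89 t/yr; τ = 127200 / 159.89 = 795.5 yr.

796 yr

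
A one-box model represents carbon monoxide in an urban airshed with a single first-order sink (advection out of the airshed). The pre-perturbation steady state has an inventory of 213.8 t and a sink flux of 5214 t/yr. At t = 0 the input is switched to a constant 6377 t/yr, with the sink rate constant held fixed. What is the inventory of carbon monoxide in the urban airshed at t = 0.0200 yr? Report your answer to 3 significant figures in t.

The sink rate constant is k = F₀/M₀ = 5214/213.8 = 24.39 yr⁻¹.
Solving dM/dt = F₁ − kM with M(0) = M₀ gives M(t) = F₁/k + (M₀ − F₁/k)·e^(−kt).
F₁/k = 6377/24.39 = 261.49 t; kt = 24.39 × 0.0200 = 0.4877, e^(−kt) = 0.6140.
M(0.0200) = 261.49 + (213.8 − 261.49) × 0.6140 = 261.49 − 29.28 = 232.21 t.

232 t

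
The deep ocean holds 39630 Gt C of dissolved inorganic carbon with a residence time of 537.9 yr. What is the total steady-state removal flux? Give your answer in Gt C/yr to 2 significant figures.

74 Gt C/yr

F = M / τ = 39630 / 537.9 = 73.68 Gt C/yr.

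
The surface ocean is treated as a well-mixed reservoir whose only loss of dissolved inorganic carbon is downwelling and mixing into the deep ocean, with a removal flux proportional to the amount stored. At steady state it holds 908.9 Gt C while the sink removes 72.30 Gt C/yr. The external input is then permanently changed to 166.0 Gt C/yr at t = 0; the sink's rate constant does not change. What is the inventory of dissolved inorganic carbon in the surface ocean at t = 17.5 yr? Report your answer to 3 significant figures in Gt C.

1790 Gt C

Residence time τ = M₀/F₀ = 12.57 yr. The eventual steady state is M_∞ = M₀·(F₁/F₀) = 908.9 × 166.0/72.30 = 2086.8 Gt C.
The anomaly ΔM(t) = M(t) − M_∞ decays as ΔM₀·e^(−t/τ) with ΔM₀ = 908.9 − 2086.8 = −1178 Gt C.
At t = 17.5 yr, e^(−t/τ) = e^(−1.392) = 0.2486, so ΔM = −292.8 Gt C and M = 2086.8 − 292.8 = 1794.0 Gt C.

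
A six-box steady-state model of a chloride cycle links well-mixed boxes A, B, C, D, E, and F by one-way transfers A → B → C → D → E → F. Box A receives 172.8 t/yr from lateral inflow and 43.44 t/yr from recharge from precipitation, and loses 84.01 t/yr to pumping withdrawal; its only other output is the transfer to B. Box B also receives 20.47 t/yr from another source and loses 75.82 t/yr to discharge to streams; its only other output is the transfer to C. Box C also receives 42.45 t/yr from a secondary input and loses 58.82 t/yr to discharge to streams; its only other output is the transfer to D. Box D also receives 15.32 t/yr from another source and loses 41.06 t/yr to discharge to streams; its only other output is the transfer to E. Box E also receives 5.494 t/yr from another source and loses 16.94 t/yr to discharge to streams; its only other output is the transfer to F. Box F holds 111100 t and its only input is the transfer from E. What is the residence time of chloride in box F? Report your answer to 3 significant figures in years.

4760 yr

Box A: F(A→B) = (172.8 + 43.44) − 84.01 = 132.23 t/yr.
Box B: F(B→C) = (132.23 + 20.47) − 75.82 = 76.880 t/yr.
Box C: F(C→D) = (76.880 + 42.45) − 58.82 = 60.510 t/yr.
Box D: F(D→E) = (60.510 + 15.32) − 41.06 = 34.770 t/yr.
Box E: F(E→F) = (34.770 + 5.494) − 16.94 = 23.324 t/yr.
Box F throughput = its input = 23.324 t/yr; τ = 111100 / 23.324 = 4763 yr.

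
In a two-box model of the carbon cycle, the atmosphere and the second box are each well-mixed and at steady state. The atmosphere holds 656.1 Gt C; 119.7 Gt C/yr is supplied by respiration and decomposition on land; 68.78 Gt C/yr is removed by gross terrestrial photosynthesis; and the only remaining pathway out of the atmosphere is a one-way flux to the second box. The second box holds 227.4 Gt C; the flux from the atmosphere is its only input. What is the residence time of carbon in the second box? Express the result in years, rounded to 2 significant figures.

Balance the atmosphere: ΣF_in = 119.70 Gt C/yr.
Flux to the second box = ΣF_in − (68.78) = 50.920 Gt C/yr.
At steady state the output of the second box equals its input, 50.920 Gt C/yr.
τ = M / F = 227.4 / 50.920 = 4.466 yr.

4.5 yr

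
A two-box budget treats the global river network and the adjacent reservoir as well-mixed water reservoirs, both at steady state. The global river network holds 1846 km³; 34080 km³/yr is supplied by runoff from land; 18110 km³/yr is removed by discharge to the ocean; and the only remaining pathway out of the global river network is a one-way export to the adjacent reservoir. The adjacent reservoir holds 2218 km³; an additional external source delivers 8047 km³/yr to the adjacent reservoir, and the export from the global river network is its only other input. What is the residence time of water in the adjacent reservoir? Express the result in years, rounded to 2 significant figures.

0.092 yr

Balance the global river network: ΣF_in = 34080 km³/yr.
Export to the adjacent reservoir = ΣF_in − (18110) = 15970 km³/yr.
Total input to the adjacent reservoir = 15970 + 8047 = 24017 km³/yr; at steady state this equals its total output.
τ = M / F = 2218 / 24017 = 0.09235 yr.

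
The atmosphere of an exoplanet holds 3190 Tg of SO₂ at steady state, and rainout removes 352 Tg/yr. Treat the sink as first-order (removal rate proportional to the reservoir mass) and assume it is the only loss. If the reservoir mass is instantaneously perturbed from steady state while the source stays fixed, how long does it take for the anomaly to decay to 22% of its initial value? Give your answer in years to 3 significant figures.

13.7 yr

For a linear reservoir the anomaly decays as exp(−t/τ) with τ = M/F = 3190/352 = 9.062 yr.
exp(−t/τ) = 0.22 ⇒ t = −τ ln(0.22) = 9.062 × 1.514 = 13.72 yr.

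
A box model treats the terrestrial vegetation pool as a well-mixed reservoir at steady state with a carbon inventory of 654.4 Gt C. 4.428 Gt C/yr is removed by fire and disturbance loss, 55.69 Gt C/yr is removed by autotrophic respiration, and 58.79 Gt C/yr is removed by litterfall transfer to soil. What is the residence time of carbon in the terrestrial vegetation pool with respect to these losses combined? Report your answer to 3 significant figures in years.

5.50 yr

Total removal = 4.428 + 55.69 + 58.79 = 118.91 Gt C/yr.
τ = M / ΣF_out = 654.4 / 118.91 = 5.503 yr.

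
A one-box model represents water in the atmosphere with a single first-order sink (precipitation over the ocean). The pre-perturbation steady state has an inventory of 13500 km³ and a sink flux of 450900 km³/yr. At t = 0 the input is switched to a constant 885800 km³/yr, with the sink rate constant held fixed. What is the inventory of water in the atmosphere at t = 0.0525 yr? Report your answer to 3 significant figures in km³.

The sink rate constant is k = F₀/M₀ = 450900/13500 = 33.40 yr⁻¹.
Solving dM/dt = F₁ − kM with M(0) = M₀ gives M(t) = F₁/k + (M₀ − F₁/k)·e^(−kt).
F₁/k = 885800/33.40 = 26521 km³; kt = 33.40 × 0.0525 = 1.753, e^(−kt) = 0.1732.
M(0.0525) = 26521 + (13500 − 26521) × 0.1732 = 26521 − 2255 = 24266 km³.

24300 km³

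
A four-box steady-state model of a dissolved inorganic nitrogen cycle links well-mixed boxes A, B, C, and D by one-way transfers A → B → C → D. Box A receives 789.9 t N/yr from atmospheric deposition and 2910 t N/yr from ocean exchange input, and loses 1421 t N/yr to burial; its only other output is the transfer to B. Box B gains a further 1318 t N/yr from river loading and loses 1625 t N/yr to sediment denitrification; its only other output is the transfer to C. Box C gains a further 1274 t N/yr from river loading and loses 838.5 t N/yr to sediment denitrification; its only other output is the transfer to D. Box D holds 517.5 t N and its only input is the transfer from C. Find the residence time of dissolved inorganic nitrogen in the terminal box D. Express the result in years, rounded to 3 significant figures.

Box A: F(A→B) = (789.9 + 2910) − 1421 = 2278.9 t N/yr.
Box B: F(B→C) = (2278.9 + 1318) − 1625 = 1971.9 t N/yr.
Box C: F(C→D) = (1971.9 + 1274) − 838.5 = 2407.4 t N/yr.
Box D throughput = its input = 2407.4 t N/yr; τ = 517.5 / 2407.4 = 0.2150 yr.

0.215 yr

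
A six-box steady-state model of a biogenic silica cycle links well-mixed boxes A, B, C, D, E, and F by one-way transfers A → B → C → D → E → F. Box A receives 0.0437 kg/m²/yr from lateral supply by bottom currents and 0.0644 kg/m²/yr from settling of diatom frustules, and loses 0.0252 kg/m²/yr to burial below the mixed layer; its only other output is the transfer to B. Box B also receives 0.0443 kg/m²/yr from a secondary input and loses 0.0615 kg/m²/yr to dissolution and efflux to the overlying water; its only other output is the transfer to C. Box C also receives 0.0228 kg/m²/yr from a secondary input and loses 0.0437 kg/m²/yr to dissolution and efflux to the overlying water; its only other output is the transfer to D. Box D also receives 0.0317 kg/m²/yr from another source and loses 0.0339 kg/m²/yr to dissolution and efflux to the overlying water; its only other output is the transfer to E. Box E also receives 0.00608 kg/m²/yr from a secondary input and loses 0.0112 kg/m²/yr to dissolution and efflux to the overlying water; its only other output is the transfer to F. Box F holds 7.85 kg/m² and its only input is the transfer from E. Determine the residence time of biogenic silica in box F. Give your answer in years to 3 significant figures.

209 yr

Box A: F(A→B) = (0.0437 + 0.0644) − 0.0252 = 0.082900 kg/m²/yr.
Box B: F(B→C) = (0.082900 + 0.0443) − 0.0615 = 0.065700 kg/m²/yr.
Box C: F(C→D) = (0.065700 + 0.0228) − 0.0437 = 0.044800 kg/m²/yr.
Box D: F(D→E) = (0.044800 + 0.0317) − 0.0339 = 0.042600 kg/m²/yr.
Box E: F(E→F) = (0.042600 + 0.00608) − 0.0112 = 0.037480 kg/m²/yr.
Box F throughput = its input = 0.037480 kg/m²/yr; τ = 7.85 / 0.037480 = 209.4 yr.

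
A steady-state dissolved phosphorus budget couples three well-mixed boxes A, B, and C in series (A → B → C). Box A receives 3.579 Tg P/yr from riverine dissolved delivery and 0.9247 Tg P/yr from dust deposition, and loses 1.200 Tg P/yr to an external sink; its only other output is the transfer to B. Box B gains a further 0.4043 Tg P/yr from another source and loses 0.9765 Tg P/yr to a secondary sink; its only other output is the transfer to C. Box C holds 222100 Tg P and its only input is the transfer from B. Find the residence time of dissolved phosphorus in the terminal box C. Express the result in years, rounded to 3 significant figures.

Box A: F(A→B) = (3.579 + 0.9247) − 1.200 = 3.3037 Tg P/yr.
Box B: F(B→C) = (3.3037 + 0.4043) − 0.9765 = 2.7315 Tg P/yr.
Box C throughput = its input = 2.7315 Tg P/yr; τ = 222100 / 2.7315 = 81310 yr.

81300 yr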